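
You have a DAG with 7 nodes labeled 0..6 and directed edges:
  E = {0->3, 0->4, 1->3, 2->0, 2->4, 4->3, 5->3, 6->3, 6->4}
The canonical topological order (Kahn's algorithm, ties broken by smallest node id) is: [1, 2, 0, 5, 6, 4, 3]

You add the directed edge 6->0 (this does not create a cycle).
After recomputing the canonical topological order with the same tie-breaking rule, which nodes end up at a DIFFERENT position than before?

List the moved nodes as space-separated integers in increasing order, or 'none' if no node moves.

Old toposort: [1, 2, 0, 5, 6, 4, 3]
Added edge 6->0
Recompute Kahn (smallest-id tiebreak):
  initial in-degrees: [2, 0, 0, 5, 3, 0, 0]
  ready (indeg=0): [1, 2, 5, 6]
  pop 1: indeg[3]->4 | ready=[2, 5, 6] | order so far=[1]
  pop 2: indeg[0]->1; indeg[4]->2 | ready=[5, 6] | order so far=[1, 2]
  pop 5: indeg[3]->3 | ready=[6] | order so far=[1, 2, 5]
  pop 6: indeg[0]->0; indeg[3]->2; indeg[4]->1 | ready=[0] | order so far=[1, 2, 5, 6]
  pop 0: indeg[3]->1; indeg[4]->0 | ready=[4] | order so far=[1, 2, 5, 6, 0]
  pop 4: indeg[3]->0 | ready=[3] | order so far=[1, 2, 5, 6, 0, 4]
  pop 3: no out-edges | ready=[] | order so far=[1, 2, 5, 6, 0, 4, 3]
New canonical toposort: [1, 2, 5, 6, 0, 4, 3]
Compare positions:
  Node 0: index 2 -> 4 (moved)
  Node 1: index 0 -> 0 (same)
  Node 2: index 1 -> 1 (same)
  Node 3: index 6 -> 6 (same)
  Node 4: index 5 -> 5 (same)
  Node 5: index 3 -> 2 (moved)
  Node 6: index 4 -> 3 (moved)
Nodes that changed position: 0 5 6

Answer: 0 5 6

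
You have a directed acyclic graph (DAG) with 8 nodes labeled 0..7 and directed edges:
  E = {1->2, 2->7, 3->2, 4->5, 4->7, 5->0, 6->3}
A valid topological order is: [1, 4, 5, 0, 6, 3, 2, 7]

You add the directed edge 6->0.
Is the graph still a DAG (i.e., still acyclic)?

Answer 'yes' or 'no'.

Given toposort: [1, 4, 5, 0, 6, 3, 2, 7]
Position of 6: index 4; position of 0: index 3
New edge 6->0: backward (u after v in old order)
Backward edge: old toposort is now invalid. Check if this creates a cycle.
Does 0 already reach 6? Reachable from 0: [0]. NO -> still a DAG (reorder needed).
Still a DAG? yes

Answer: yes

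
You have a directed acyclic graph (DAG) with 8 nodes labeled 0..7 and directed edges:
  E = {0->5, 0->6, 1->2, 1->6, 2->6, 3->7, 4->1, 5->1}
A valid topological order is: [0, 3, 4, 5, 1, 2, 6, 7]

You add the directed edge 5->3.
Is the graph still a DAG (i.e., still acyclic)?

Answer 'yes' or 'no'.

Answer: yes

Derivation:
Given toposort: [0, 3, 4, 5, 1, 2, 6, 7]
Position of 5: index 3; position of 3: index 1
New edge 5->3: backward (u after v in old order)
Backward edge: old toposort is now invalid. Check if this creates a cycle.
Does 3 already reach 5? Reachable from 3: [3, 7]. NO -> still a DAG (reorder needed).
Still a DAG? yes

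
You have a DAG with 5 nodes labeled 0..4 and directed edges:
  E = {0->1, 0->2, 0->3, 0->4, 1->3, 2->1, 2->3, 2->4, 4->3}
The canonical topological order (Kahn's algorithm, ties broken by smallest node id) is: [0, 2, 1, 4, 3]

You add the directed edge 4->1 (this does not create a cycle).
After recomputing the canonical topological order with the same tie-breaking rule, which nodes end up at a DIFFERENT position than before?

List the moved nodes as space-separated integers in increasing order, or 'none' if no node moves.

Old toposort: [0, 2, 1, 4, 3]
Added edge 4->1
Recompute Kahn (smallest-id tiebreak):
  initial in-degrees: [0, 3, 1, 4, 2]
  ready (indeg=0): [0]
  pop 0: indeg[1]->2; indeg[2]->0; indeg[3]->3; indeg[4]->1 | ready=[2] | order so far=[0]
  pop 2: indeg[1]->1; indeg[3]->2; indeg[4]->0 | ready=[4] | order so far=[0, 2]
  pop 4: indeg[1]->0; indeg[3]->1 | ready=[1] | order so far=[0, 2, 4]
  pop 1: indeg[3]->0 | ready=[3] | order so far=[0, 2, 4, 1]
  pop 3: no out-edges | ready=[] | order so far=[0, 2, 4, 1, 3]
New canonical toposort: [0, 2, 4, 1, 3]
Compare positions:
  Node 0: index 0 -> 0 (same)
  Node 1: index 2 -> 3 (moved)
  Node 2: index 1 -> 1 (same)
  Node 3: index 4 -> 4 (same)
  Node 4: index 3 -> 2 (moved)
Nodes that changed position: 1 4

Answer: 1 4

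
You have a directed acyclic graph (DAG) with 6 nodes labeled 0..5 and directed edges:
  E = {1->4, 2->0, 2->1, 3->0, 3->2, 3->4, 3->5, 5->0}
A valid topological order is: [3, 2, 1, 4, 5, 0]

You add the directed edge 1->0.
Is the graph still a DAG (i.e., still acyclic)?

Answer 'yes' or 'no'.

Answer: yes

Derivation:
Given toposort: [3, 2, 1, 4, 5, 0]
Position of 1: index 2; position of 0: index 5
New edge 1->0: forward
Forward edge: respects the existing order. Still a DAG, same toposort still valid.
Still a DAG? yes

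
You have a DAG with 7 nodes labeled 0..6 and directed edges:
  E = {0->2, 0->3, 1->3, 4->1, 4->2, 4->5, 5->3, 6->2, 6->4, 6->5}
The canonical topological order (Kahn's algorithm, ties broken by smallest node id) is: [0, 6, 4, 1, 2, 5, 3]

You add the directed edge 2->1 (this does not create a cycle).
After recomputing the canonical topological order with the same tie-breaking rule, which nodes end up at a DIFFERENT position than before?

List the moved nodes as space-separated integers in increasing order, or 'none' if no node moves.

Old toposort: [0, 6, 4, 1, 2, 5, 3]
Added edge 2->1
Recompute Kahn (smallest-id tiebreak):
  initial in-degrees: [0, 2, 3, 3, 1, 2, 0]
  ready (indeg=0): [0, 6]
  pop 0: indeg[2]->2; indeg[3]->2 | ready=[6] | order so far=[0]
  pop 6: indeg[2]->1; indeg[4]->0; indeg[5]->1 | ready=[4] | order so far=[0, 6]
  pop 4: indeg[1]->1; indeg[2]->0; indeg[5]->0 | ready=[2, 5] | order so far=[0, 6, 4]
  pop 2: indeg[1]->0 | ready=[1, 5] | order so far=[0, 6, 4, 2]
  pop 1: indeg[3]->1 | ready=[5] | order so far=[0, 6, 4, 2, 1]
  pop 5: indeg[3]->0 | ready=[3] | order so far=[0, 6, 4, 2, 1, 5]
  pop 3: no out-edges | ready=[] | order so far=[0, 6, 4, 2, 1, 5, 3]
New canonical toposort: [0, 6, 4, 2, 1, 5, 3]
Compare positions:
  Node 0: index 0 -> 0 (same)
  Node 1: index 3 -> 4 (moved)
  Node 2: index 4 -> 3 (moved)
  Node 3: index 6 -> 6 (same)
  Node 4: index 2 -> 2 (same)
  Node 5: index 5 -> 5 (same)
  Node 6: index 1 -> 1 (same)
Nodes that changed position: 1 2

Answer: 1 2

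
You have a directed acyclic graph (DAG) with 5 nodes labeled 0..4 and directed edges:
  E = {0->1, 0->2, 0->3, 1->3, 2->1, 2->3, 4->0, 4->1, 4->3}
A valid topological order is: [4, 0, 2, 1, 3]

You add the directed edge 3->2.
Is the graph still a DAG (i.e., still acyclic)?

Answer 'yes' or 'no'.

Answer: no

Derivation:
Given toposort: [4, 0, 2, 1, 3]
Position of 3: index 4; position of 2: index 2
New edge 3->2: backward (u after v in old order)
Backward edge: old toposort is now invalid. Check if this creates a cycle.
Does 2 already reach 3? Reachable from 2: [1, 2, 3]. YES -> cycle!
Still a DAG? no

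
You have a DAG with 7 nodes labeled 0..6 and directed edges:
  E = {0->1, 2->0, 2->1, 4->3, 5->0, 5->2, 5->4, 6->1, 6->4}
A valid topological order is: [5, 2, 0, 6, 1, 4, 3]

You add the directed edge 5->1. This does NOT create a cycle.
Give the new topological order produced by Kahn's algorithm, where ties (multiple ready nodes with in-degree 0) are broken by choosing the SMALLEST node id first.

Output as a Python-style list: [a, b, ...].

Answer: [5, 2, 0, 6, 1, 4, 3]

Derivation:
Old toposort: [5, 2, 0, 6, 1, 4, 3]
Added edge: 5->1
Position of 5 (0) < position of 1 (4). Old order still valid.
Run Kahn's algorithm (break ties by smallest node id):
  initial in-degrees: [2, 4, 1, 1, 2, 0, 0]
  ready (indeg=0): [5, 6]
  pop 5: indeg[0]->1; indeg[1]->3; indeg[2]->0; indeg[4]->1 | ready=[2, 6] | order so far=[5]
  pop 2: indeg[0]->0; indeg[1]->2 | ready=[0, 6] | order so far=[5, 2]
  pop 0: indeg[1]->1 | ready=[6] | order so far=[5, 2, 0]
  pop 6: indeg[1]->0; indeg[4]->0 | ready=[1, 4] | order so far=[5, 2, 0, 6]
  pop 1: no out-edges | ready=[4] | order so far=[5, 2, 0, 6, 1]
  pop 4: indeg[3]->0 | ready=[3] | order so far=[5, 2, 0, 6, 1, 4]
  pop 3: no out-edges | ready=[] | order so far=[5, 2, 0, 6, 1, 4, 3]
  Result: [5, 2, 0, 6, 1, 4, 3]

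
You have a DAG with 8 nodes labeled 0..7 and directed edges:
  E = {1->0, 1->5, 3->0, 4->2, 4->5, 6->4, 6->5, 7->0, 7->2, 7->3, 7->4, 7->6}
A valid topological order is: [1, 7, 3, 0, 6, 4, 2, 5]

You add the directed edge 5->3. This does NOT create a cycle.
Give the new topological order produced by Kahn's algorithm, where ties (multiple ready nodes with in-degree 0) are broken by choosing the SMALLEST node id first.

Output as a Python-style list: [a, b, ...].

Answer: [1, 7, 6, 4, 2, 5, 3, 0]

Derivation:
Old toposort: [1, 7, 3, 0, 6, 4, 2, 5]
Added edge: 5->3
Position of 5 (7) > position of 3 (2). Must reorder: 5 must now come before 3.
Run Kahn's algorithm (break ties by smallest node id):
  initial in-degrees: [3, 0, 2, 2, 2, 3, 1, 0]
  ready (indeg=0): [1, 7]
  pop 1: indeg[0]->2; indeg[5]->2 | ready=[7] | order so far=[1]
  pop 7: indeg[0]->1; indeg[2]->1; indeg[3]->1; indeg[4]->1; indeg[6]->0 | ready=[6] | order so far=[1, 7]
  pop 6: indeg[4]->0; indeg[5]->1 | ready=[4] | order so far=[1, 7, 6]
  pop 4: indeg[2]->0; indeg[5]->0 | ready=[2, 5] | order so far=[1, 7, 6, 4]
  pop 2: no out-edges | ready=[5] | order so far=[1, 7, 6, 4, 2]
  pop 5: indeg[3]->0 | ready=[3] | order so far=[1, 7, 6, 4, 2, 5]
  pop 3: indeg[0]->0 | ready=[0] | order so far=[1, 7, 6, 4, 2, 5, 3]
  pop 0: no out-edges | ready=[] | order so far=[1, 7, 6, 4, 2, 5, 3, 0]
  Result: [1, 7, 6, 4, 2, 5, 3, 0]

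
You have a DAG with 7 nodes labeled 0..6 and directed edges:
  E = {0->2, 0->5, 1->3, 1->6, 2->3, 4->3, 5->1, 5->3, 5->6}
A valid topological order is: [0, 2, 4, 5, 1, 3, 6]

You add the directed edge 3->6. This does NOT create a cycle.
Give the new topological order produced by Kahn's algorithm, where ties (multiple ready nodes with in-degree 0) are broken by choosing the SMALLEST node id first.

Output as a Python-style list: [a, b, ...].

Old toposort: [0, 2, 4, 5, 1, 3, 6]
Added edge: 3->6
Position of 3 (5) < position of 6 (6). Old order still valid.
Run Kahn's algorithm (break ties by smallest node id):
  initial in-degrees: [0, 1, 1, 4, 0, 1, 3]
  ready (indeg=0): [0, 4]
  pop 0: indeg[2]->0; indeg[5]->0 | ready=[2, 4, 5] | order so far=[0]
  pop 2: indeg[3]->3 | ready=[4, 5] | order so far=[0, 2]
  pop 4: indeg[3]->2 | ready=[5] | order so far=[0, 2, 4]
  pop 5: indeg[1]->0; indeg[3]->1; indeg[6]->2 | ready=[1] | order so far=[0, 2, 4, 5]
  pop 1: indeg[3]->0; indeg[6]->1 | ready=[3] | order so far=[0, 2, 4, 5, 1]
  pop 3: indeg[6]->0 | ready=[6] | order so far=[0, 2, 4, 5, 1, 3]
  pop 6: no out-edges | ready=[] | order so far=[0, 2, 4, 5, 1, 3, 6]
  Result: [0, 2, 4, 5, 1, 3, 6]

Answer: [0, 2, 4, 5, 1, 3, 6]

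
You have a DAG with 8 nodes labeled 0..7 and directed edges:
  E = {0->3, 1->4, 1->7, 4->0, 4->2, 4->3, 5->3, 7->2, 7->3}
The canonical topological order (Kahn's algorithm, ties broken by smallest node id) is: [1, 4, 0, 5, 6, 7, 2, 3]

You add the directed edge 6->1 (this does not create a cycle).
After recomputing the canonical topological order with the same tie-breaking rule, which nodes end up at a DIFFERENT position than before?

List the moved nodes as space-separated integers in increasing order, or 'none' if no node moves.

Old toposort: [1, 4, 0, 5, 6, 7, 2, 3]
Added edge 6->1
Recompute Kahn (smallest-id tiebreak):
  initial in-degrees: [1, 1, 2, 4, 1, 0, 0, 1]
  ready (indeg=0): [5, 6]
  pop 5: indeg[3]->3 | ready=[6] | order so far=[5]
  pop 6: indeg[1]->0 | ready=[1] | order so far=[5, 6]
  pop 1: indeg[4]->0; indeg[7]->0 | ready=[4, 7] | order so far=[5, 6, 1]
  pop 4: indeg[0]->0; indeg[2]->1; indeg[3]->2 | ready=[0, 7] | order so far=[5, 6, 1, 4]
  pop 0: indeg[3]->1 | ready=[7] | order so far=[5, 6, 1, 4, 0]
  pop 7: indeg[2]->0; indeg[3]->0 | ready=[2, 3] | order so far=[5, 6, 1, 4, 0, 7]
  pop 2: no out-edges | ready=[3] | order so far=[5, 6, 1, 4, 0, 7, 2]
  pop 3: no out-edges | ready=[] | order so far=[5, 6, 1, 4, 0, 7, 2, 3]
New canonical toposort: [5, 6, 1, 4, 0, 7, 2, 3]
Compare positions:
  Node 0: index 2 -> 4 (moved)
  Node 1: index 0 -> 2 (moved)
  Node 2: index 6 -> 6 (same)
  Node 3: index 7 -> 7 (same)
  Node 4: index 1 -> 3 (moved)
  Node 5: index 3 -> 0 (moved)
  Node 6: index 4 -> 1 (moved)
  Node 7: index 5 -> 5 (same)
Nodes that changed position: 0 1 4 5 6

Answer: 0 1 4 5 6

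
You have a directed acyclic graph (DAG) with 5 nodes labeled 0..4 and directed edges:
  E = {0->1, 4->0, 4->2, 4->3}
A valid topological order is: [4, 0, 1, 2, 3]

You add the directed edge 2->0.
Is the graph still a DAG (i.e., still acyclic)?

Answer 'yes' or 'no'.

Answer: yes

Derivation:
Given toposort: [4, 0, 1, 2, 3]
Position of 2: index 3; position of 0: index 1
New edge 2->0: backward (u after v in old order)
Backward edge: old toposort is now invalid. Check if this creates a cycle.
Does 0 already reach 2? Reachable from 0: [0, 1]. NO -> still a DAG (reorder needed).
Still a DAG? yes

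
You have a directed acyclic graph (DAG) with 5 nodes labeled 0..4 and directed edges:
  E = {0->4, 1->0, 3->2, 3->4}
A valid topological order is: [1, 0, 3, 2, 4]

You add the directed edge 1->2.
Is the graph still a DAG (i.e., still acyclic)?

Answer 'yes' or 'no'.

Given toposort: [1, 0, 3, 2, 4]
Position of 1: index 0; position of 2: index 3
New edge 1->2: forward
Forward edge: respects the existing order. Still a DAG, same toposort still valid.
Still a DAG? yes

Answer: yes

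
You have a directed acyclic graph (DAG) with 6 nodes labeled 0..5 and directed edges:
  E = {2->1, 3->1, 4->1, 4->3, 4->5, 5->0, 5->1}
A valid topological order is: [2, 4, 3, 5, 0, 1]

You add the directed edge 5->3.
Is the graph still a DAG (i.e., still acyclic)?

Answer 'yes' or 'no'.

Answer: yes

Derivation:
Given toposort: [2, 4, 3, 5, 0, 1]
Position of 5: index 3; position of 3: index 2
New edge 5->3: backward (u after v in old order)
Backward edge: old toposort is now invalid. Check if this creates a cycle.
Does 3 already reach 5? Reachable from 3: [1, 3]. NO -> still a DAG (reorder needed).
Still a DAG? yes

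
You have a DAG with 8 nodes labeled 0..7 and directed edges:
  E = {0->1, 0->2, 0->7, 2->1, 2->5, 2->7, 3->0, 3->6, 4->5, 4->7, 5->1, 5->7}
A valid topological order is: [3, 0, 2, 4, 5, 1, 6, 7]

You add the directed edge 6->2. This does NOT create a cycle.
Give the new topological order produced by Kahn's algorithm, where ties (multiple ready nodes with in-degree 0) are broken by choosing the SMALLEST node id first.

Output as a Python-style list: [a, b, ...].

Old toposort: [3, 0, 2, 4, 5, 1, 6, 7]
Added edge: 6->2
Position of 6 (6) > position of 2 (2). Must reorder: 6 must now come before 2.
Run Kahn's algorithm (break ties by smallest node id):
  initial in-degrees: [1, 3, 2, 0, 0, 2, 1, 4]
  ready (indeg=0): [3, 4]
  pop 3: indeg[0]->0; indeg[6]->0 | ready=[0, 4, 6] | order so far=[3]
  pop 0: indeg[1]->2; indeg[2]->1; indeg[7]->3 | ready=[4, 6] | order so far=[3, 0]
  pop 4: indeg[5]->1; indeg[7]->2 | ready=[6] | order so far=[3, 0, 4]
  pop 6: indeg[2]->0 | ready=[2] | order so far=[3, 0, 4, 6]
  pop 2: indeg[1]->1; indeg[5]->0; indeg[7]->1 | ready=[5] | order so far=[3, 0, 4, 6, 2]
  pop 5: indeg[1]->0; indeg[7]->0 | ready=[1, 7] | order so far=[3, 0, 4, 6, 2, 5]
  pop 1: no out-edges | ready=[7] | order so far=[3, 0, 4, 6, 2, 5, 1]
  pop 7: no out-edges | ready=[] | order so far=[3, 0, 4, 6, 2, 5, 1, 7]
  Result: [3, 0, 4, 6, 2, 5, 1, 7]

Answer: [3, 0, 4, 6, 2, 5, 1, 7]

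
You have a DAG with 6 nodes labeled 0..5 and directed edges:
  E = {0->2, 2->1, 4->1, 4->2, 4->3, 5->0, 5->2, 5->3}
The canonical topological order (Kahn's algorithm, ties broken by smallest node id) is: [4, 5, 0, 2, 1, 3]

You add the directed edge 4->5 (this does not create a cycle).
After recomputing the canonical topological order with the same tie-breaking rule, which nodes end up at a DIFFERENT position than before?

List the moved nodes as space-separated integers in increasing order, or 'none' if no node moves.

Old toposort: [4, 5, 0, 2, 1, 3]
Added edge 4->5
Recompute Kahn (smallest-id tiebreak):
  initial in-degrees: [1, 2, 3, 2, 0, 1]
  ready (indeg=0): [4]
  pop 4: indeg[1]->1; indeg[2]->2; indeg[3]->1; indeg[5]->0 | ready=[5] | order so far=[4]
  pop 5: indeg[0]->0; indeg[2]->1; indeg[3]->0 | ready=[0, 3] | order so far=[4, 5]
  pop 0: indeg[2]->0 | ready=[2, 3] | order so far=[4, 5, 0]
  pop 2: indeg[1]->0 | ready=[1, 3] | order so far=[4, 5, 0, 2]
  pop 1: no out-edges | ready=[3] | order so far=[4, 5, 0, 2, 1]
  pop 3: no out-edges | ready=[] | order so far=[4, 5, 0, 2, 1, 3]
New canonical toposort: [4, 5, 0, 2, 1, 3]
Compare positions:
  Node 0: index 2 -> 2 (same)
  Node 1: index 4 -> 4 (same)
  Node 2: index 3 -> 3 (same)
  Node 3: index 5 -> 5 (same)
  Node 4: index 0 -> 0 (same)
  Node 5: index 1 -> 1 (same)
Nodes that changed position: none

Answer: none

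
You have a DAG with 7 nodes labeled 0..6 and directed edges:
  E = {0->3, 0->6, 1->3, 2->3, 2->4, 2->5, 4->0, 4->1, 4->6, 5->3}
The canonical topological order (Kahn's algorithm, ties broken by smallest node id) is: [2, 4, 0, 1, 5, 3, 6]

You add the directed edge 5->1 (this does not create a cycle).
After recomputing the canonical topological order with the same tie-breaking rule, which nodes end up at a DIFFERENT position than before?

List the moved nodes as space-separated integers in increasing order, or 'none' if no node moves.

Old toposort: [2, 4, 0, 1, 5, 3, 6]
Added edge 5->1
Recompute Kahn (smallest-id tiebreak):
  initial in-degrees: [1, 2, 0, 4, 1, 1, 2]
  ready (indeg=0): [2]
  pop 2: indeg[3]->3; indeg[4]->0; indeg[5]->0 | ready=[4, 5] | order so far=[2]
  pop 4: indeg[0]->0; indeg[1]->1; indeg[6]->1 | ready=[0, 5] | order so far=[2, 4]
  pop 0: indeg[3]->2; indeg[6]->0 | ready=[5, 6] | order so far=[2, 4, 0]
  pop 5: indeg[1]->0; indeg[3]->1 | ready=[1, 6] | order so far=[2, 4, 0, 5]
  pop 1: indeg[3]->0 | ready=[3, 6] | order so far=[2, 4, 0, 5, 1]
  pop 3: no out-edges | ready=[6] | order so far=[2, 4, 0, 5, 1, 3]
  pop 6: no out-edges | ready=[] | order so far=[2, 4, 0, 5, 1, 3, 6]
New canonical toposort: [2, 4, 0, 5, 1, 3, 6]
Compare positions:
  Node 0: index 2 -> 2 (same)
  Node 1: index 3 -> 4 (moved)
  Node 2: index 0 -> 0 (same)
  Node 3: index 5 -> 5 (same)
  Node 4: index 1 -> 1 (same)
  Node 5: index 4 -> 3 (moved)
  Node 6: index 6 -> 6 (same)
Nodes that changed position: 1 5

Answer: 1 5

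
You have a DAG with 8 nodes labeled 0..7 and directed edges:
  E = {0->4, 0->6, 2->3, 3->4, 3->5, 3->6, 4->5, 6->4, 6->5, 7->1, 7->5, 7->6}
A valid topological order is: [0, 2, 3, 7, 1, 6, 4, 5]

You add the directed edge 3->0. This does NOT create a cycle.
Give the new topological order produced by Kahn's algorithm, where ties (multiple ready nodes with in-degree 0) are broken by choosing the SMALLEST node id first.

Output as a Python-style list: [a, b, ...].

Old toposort: [0, 2, 3, 7, 1, 6, 4, 5]
Added edge: 3->0
Position of 3 (2) > position of 0 (0). Must reorder: 3 must now come before 0.
Run Kahn's algorithm (break ties by smallest node id):
  initial in-degrees: [1, 1, 0, 1, 3, 4, 3, 0]
  ready (indeg=0): [2, 7]
  pop 2: indeg[3]->0 | ready=[3, 7] | order so far=[2]
  pop 3: indeg[0]->0; indeg[4]->2; indeg[5]->3; indeg[6]->2 | ready=[0, 7] | order so far=[2, 3]
  pop 0: indeg[4]->1; indeg[6]->1 | ready=[7] | order so far=[2, 3, 0]
  pop 7: indeg[1]->0; indeg[5]->2; indeg[6]->0 | ready=[1, 6] | order so far=[2, 3, 0, 7]
  pop 1: no out-edges | ready=[6] | order so far=[2, 3, 0, 7, 1]
  pop 6: indeg[4]->0; indeg[5]->1 | ready=[4] | order so far=[2, 3, 0, 7, 1, 6]
  pop 4: indeg[5]->0 | ready=[5] | order so far=[2, 3, 0, 7, 1, 6, 4]
  pop 5: no out-edges | ready=[] | order so far=[2, 3, 0, 7, 1, 6, 4, 5]
  Result: [2, 3, 0, 7, 1, 6, 4, 5]

Answer: [2, 3, 0, 7, 1, 6, 4, 5]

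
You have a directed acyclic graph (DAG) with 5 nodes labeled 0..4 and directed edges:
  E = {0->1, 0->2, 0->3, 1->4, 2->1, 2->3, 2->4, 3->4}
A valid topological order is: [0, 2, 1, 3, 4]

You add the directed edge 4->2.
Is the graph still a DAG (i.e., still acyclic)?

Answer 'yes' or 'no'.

Given toposort: [0, 2, 1, 3, 4]
Position of 4: index 4; position of 2: index 1
New edge 4->2: backward (u after v in old order)
Backward edge: old toposort is now invalid. Check if this creates a cycle.
Does 2 already reach 4? Reachable from 2: [1, 2, 3, 4]. YES -> cycle!
Still a DAG? no

Answer: no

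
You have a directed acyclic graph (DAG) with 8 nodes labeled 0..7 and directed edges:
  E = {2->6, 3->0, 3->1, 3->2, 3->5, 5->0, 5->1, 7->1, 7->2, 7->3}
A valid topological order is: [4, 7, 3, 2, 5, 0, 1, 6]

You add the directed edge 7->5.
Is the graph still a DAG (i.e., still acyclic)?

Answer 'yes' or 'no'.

Given toposort: [4, 7, 3, 2, 5, 0, 1, 6]
Position of 7: index 1; position of 5: index 4
New edge 7->5: forward
Forward edge: respects the existing order. Still a DAG, same toposort still valid.
Still a DAG? yes

Answer: yes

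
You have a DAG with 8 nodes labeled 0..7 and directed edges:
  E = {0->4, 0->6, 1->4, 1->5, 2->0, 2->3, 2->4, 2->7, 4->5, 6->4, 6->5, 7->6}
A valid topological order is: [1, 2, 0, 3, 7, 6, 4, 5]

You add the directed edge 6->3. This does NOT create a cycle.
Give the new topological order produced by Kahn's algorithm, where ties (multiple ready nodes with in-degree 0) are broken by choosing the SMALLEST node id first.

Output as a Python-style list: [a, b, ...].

Answer: [1, 2, 0, 7, 6, 3, 4, 5]

Derivation:
Old toposort: [1, 2, 0, 3, 7, 6, 4, 5]
Added edge: 6->3
Position of 6 (5) > position of 3 (3). Must reorder: 6 must now come before 3.
Run Kahn's algorithm (break ties by smallest node id):
  initial in-degrees: [1, 0, 0, 2, 4, 3, 2, 1]
  ready (indeg=0): [1, 2]
  pop 1: indeg[4]->3; indeg[5]->2 | ready=[2] | order so far=[1]
  pop 2: indeg[0]->0; indeg[3]->1; indeg[4]->2; indeg[7]->0 | ready=[0, 7] | order so far=[1, 2]
  pop 0: indeg[4]->1; indeg[6]->1 | ready=[7] | order so far=[1, 2, 0]
  pop 7: indeg[6]->0 | ready=[6] | order so far=[1, 2, 0, 7]
  pop 6: indeg[3]->0; indeg[4]->0; indeg[5]->1 | ready=[3, 4] | order so far=[1, 2, 0, 7, 6]
  pop 3: no out-edges | ready=[4] | order so far=[1, 2, 0, 7, 6, 3]
  pop 4: indeg[5]->0 | ready=[5] | order so far=[1, 2, 0, 7, 6, 3, 4]
  pop 5: no out-edges | ready=[] | order so far=[1, 2, 0, 7, 6, 3, 4, 5]
  Result: [1, 2, 0, 7, 6, 3, 4, 5]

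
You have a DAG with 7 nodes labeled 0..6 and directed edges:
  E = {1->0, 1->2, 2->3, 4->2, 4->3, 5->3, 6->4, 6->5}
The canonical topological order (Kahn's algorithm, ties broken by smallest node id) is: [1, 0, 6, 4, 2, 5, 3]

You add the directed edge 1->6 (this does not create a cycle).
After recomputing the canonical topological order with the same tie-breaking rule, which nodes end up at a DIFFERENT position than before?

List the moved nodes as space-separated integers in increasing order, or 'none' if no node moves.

Answer: none

Derivation:
Old toposort: [1, 0, 6, 4, 2, 5, 3]
Added edge 1->6
Recompute Kahn (smallest-id tiebreak):
  initial in-degrees: [1, 0, 2, 3, 1, 1, 1]
  ready (indeg=0): [1]
  pop 1: indeg[0]->0; indeg[2]->1; indeg[6]->0 | ready=[0, 6] | order so far=[1]
  pop 0: no out-edges | ready=[6] | order so far=[1, 0]
  pop 6: indeg[4]->0; indeg[5]->0 | ready=[4, 5] | order so far=[1, 0, 6]
  pop 4: indeg[2]->0; indeg[3]->2 | ready=[2, 5] | order so far=[1, 0, 6, 4]
  pop 2: indeg[3]->1 | ready=[5] | order so far=[1, 0, 6, 4, 2]
  pop 5: indeg[3]->0 | ready=[3] | order so far=[1, 0, 6, 4, 2, 5]
  pop 3: no out-edges | ready=[] | order so far=[1, 0, 6, 4, 2, 5, 3]
New canonical toposort: [1, 0, 6, 4, 2, 5, 3]
Compare positions:
  Node 0: index 1 -> 1 (same)
  Node 1: index 0 -> 0 (same)
  Node 2: index 4 -> 4 (same)
  Node 3: index 6 -> 6 (same)
  Node 4: index 3 -> 3 (same)
  Node 5: index 5 -> 5 (same)
  Node 6: index 2 -> 2 (same)
Nodes that changed position: none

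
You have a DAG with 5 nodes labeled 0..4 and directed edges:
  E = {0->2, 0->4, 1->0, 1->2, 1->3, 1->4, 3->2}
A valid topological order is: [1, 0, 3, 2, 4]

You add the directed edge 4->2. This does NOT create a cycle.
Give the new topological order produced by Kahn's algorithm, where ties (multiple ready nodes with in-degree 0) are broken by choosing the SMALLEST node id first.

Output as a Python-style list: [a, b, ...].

Old toposort: [1, 0, 3, 2, 4]
Added edge: 4->2
Position of 4 (4) > position of 2 (3). Must reorder: 4 must now come before 2.
Run Kahn's algorithm (break ties by smallest node id):
  initial in-degrees: [1, 0, 4, 1, 2]
  ready (indeg=0): [1]
  pop 1: indeg[0]->0; indeg[2]->3; indeg[3]->0; indeg[4]->1 | ready=[0, 3] | order so far=[1]
  pop 0: indeg[2]->2; indeg[4]->0 | ready=[3, 4] | order so far=[1, 0]
  pop 3: indeg[2]->1 | ready=[4] | order so far=[1, 0, 3]
  pop 4: indeg[2]->0 | ready=[2] | order so far=[1, 0, 3, 4]
  pop 2: no out-edges | ready=[] | order so far=[1, 0, 3, 4, 2]
  Result: [1, 0, 3, 4, 2]

Answer: [1, 0, 3, 4, 2]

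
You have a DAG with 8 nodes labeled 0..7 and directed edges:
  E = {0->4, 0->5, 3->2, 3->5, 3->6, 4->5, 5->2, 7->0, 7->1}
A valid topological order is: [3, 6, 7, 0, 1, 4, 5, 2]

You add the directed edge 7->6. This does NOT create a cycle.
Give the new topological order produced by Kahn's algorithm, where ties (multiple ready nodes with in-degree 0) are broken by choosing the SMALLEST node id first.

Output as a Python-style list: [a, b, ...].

Answer: [3, 7, 0, 1, 4, 5, 2, 6]

Derivation:
Old toposort: [3, 6, 7, 0, 1, 4, 5, 2]
Added edge: 7->6
Position of 7 (2) > position of 6 (1). Must reorder: 7 must now come before 6.
Run Kahn's algorithm (break ties by smallest node id):
  initial in-degrees: [1, 1, 2, 0, 1, 3, 2, 0]
  ready (indeg=0): [3, 7]
  pop 3: indeg[2]->1; indeg[5]->2; indeg[6]->1 | ready=[7] | order so far=[3]
  pop 7: indeg[0]->0; indeg[1]->0; indeg[6]->0 | ready=[0, 1, 6] | order so far=[3, 7]
  pop 0: indeg[4]->0; indeg[5]->1 | ready=[1, 4, 6] | order so far=[3, 7, 0]
  pop 1: no out-edges | ready=[4, 6] | order so far=[3, 7, 0, 1]
  pop 4: indeg[5]->0 | ready=[5, 6] | order so far=[3, 7, 0, 1, 4]
  pop 5: indeg[2]->0 | ready=[2, 6] | order so far=[3, 7, 0, 1, 4, 5]
  pop 2: no out-edges | ready=[6] | order so far=[3, 7, 0, 1, 4, 5, 2]
  pop 6: no out-edges | ready=[] | order so far=[3, 7, 0, 1, 4, 5, 2, 6]
  Result: [3, 7, 0, 1, 4, 5, 2, 6]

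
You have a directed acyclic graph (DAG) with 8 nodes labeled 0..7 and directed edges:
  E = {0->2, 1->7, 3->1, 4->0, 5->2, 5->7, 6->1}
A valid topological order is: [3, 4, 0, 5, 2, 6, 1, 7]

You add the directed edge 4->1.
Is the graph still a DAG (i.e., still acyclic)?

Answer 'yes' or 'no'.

Given toposort: [3, 4, 0, 5, 2, 6, 1, 7]
Position of 4: index 1; position of 1: index 6
New edge 4->1: forward
Forward edge: respects the existing order. Still a DAG, same toposort still valid.
Still a DAG? yes

Answer: yes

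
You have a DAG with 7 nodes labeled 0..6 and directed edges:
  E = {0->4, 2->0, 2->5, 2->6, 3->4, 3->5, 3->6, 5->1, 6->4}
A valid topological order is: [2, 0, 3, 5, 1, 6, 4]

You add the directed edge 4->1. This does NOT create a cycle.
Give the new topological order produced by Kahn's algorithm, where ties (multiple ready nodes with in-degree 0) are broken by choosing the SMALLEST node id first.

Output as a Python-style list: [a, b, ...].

Answer: [2, 0, 3, 5, 6, 4, 1]

Derivation:
Old toposort: [2, 0, 3, 5, 1, 6, 4]
Added edge: 4->1
Position of 4 (6) > position of 1 (4). Must reorder: 4 must now come before 1.
Run Kahn's algorithm (break ties by smallest node id):
  initial in-degrees: [1, 2, 0, 0, 3, 2, 2]
  ready (indeg=0): [2, 3]
  pop 2: indeg[0]->0; indeg[5]->1; indeg[6]->1 | ready=[0, 3] | order so far=[2]
  pop 0: indeg[4]->2 | ready=[3] | order so far=[2, 0]
  pop 3: indeg[4]->1; indeg[5]->0; indeg[6]->0 | ready=[5, 6] | order so far=[2, 0, 3]
  pop 5: indeg[1]->1 | ready=[6] | order so far=[2, 0, 3, 5]
  pop 6: indeg[4]->0 | ready=[4] | order so far=[2, 0, 3, 5, 6]
  pop 4: indeg[1]->0 | ready=[1] | order so far=[2, 0, 3, 5, 6, 4]
  pop 1: no out-edges | ready=[] | order so far=[2, 0, 3, 5, 6, 4, 1]
  Result: [2, 0, 3, 5, 6, 4, 1]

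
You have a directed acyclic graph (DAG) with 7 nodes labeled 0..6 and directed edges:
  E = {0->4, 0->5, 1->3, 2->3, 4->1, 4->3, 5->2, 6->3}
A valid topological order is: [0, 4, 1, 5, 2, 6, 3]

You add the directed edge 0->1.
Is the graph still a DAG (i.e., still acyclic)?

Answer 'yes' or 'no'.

Answer: yes

Derivation:
Given toposort: [0, 4, 1, 5, 2, 6, 3]
Position of 0: index 0; position of 1: index 2
New edge 0->1: forward
Forward edge: respects the existing order. Still a DAG, same toposort still valid.
Still a DAG? yes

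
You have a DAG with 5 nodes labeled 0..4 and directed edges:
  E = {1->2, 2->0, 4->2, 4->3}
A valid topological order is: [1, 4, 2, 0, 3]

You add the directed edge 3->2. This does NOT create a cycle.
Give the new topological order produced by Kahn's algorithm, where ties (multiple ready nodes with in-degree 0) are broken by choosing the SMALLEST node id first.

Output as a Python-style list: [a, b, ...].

Old toposort: [1, 4, 2, 0, 3]
Added edge: 3->2
Position of 3 (4) > position of 2 (2). Must reorder: 3 must now come before 2.
Run Kahn's algorithm (break ties by smallest node id):
  initial in-degrees: [1, 0, 3, 1, 0]
  ready (indeg=0): [1, 4]
  pop 1: indeg[2]->2 | ready=[4] | order so far=[1]
  pop 4: indeg[2]->1; indeg[3]->0 | ready=[3] | order so far=[1, 4]
  pop 3: indeg[2]->0 | ready=[2] | order so far=[1, 4, 3]
  pop 2: indeg[0]->0 | ready=[0] | order so far=[1, 4, 3, 2]
  pop 0: no out-edges | ready=[] | order so far=[1, 4, 3, 2, 0]
  Result: [1, 4, 3, 2, 0]

Answer: [1, 4, 3, 2, 0]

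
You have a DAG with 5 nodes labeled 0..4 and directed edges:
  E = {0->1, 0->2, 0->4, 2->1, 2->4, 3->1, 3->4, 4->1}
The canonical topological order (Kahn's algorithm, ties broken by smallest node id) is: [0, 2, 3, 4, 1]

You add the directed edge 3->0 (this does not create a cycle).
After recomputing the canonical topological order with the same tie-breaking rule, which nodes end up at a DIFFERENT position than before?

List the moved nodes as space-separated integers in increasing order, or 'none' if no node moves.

Old toposort: [0, 2, 3, 4, 1]
Added edge 3->0
Recompute Kahn (smallest-id tiebreak):
  initial in-degrees: [1, 4, 1, 0, 3]
  ready (indeg=0): [3]
  pop 3: indeg[0]->0; indeg[1]->3; indeg[4]->2 | ready=[0] | order so far=[3]
  pop 0: indeg[1]->2; indeg[2]->0; indeg[4]->1 | ready=[2] | order so far=[3, 0]
  pop 2: indeg[1]->1; indeg[4]->0 | ready=[4] | order so far=[3, 0, 2]
  pop 4: indeg[1]->0 | ready=[1] | order so far=[3, 0, 2, 4]
  pop 1: no out-edges | ready=[] | order so far=[3, 0, 2, 4, 1]
New canonical toposort: [3, 0, 2, 4, 1]
Compare positions:
  Node 0: index 0 -> 1 (moved)
  Node 1: index 4 -> 4 (same)
  Node 2: index 1 -> 2 (moved)
  Node 3: index 2 -> 0 (moved)
  Node 4: index 3 -> 3 (same)
Nodes that changed position: 0 2 3

Answer: 0 2 3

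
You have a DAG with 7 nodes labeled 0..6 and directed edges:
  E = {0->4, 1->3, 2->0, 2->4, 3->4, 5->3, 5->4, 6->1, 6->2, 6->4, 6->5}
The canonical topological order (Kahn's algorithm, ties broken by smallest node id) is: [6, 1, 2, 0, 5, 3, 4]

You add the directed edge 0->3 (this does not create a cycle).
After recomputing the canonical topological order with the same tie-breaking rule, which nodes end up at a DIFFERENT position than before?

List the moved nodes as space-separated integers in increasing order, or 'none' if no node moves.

Answer: none

Derivation:
Old toposort: [6, 1, 2, 0, 5, 3, 4]
Added edge 0->3
Recompute Kahn (smallest-id tiebreak):
  initial in-degrees: [1, 1, 1, 3, 5, 1, 0]
  ready (indeg=0): [6]
  pop 6: indeg[1]->0; indeg[2]->0; indeg[4]->4; indeg[5]->0 | ready=[1, 2, 5] | order so far=[6]
  pop 1: indeg[3]->2 | ready=[2, 5] | order so far=[6, 1]
  pop 2: indeg[0]->0; indeg[4]->3 | ready=[0, 5] | order so far=[6, 1, 2]
  pop 0: indeg[3]->1; indeg[4]->2 | ready=[5] | order so far=[6, 1, 2, 0]
  pop 5: indeg[3]->0; indeg[4]->1 | ready=[3] | order so far=[6, 1, 2, 0, 5]
  pop 3: indeg[4]->0 | ready=[4] | order so far=[6, 1, 2, 0, 5, 3]
  pop 4: no out-edges | ready=[] | order so far=[6, 1, 2, 0, 5, 3, 4]
New canonical toposort: [6, 1, 2, 0, 5, 3, 4]
Compare positions:
  Node 0: index 3 -> 3 (same)
  Node 1: index 1 -> 1 (same)
  Node 2: index 2 -> 2 (same)
  Node 3: index 5 -> 5 (same)
  Node 4: index 6 -> 6 (same)
  Node 5: index 4 -> 4 (same)
  Node 6: index 0 -> 0 (same)
Nodes that changed position: none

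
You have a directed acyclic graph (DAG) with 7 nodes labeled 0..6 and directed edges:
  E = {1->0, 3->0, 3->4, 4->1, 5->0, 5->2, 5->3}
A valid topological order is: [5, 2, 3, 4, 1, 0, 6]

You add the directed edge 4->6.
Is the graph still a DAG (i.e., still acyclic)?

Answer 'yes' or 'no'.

Given toposort: [5, 2, 3, 4, 1, 0, 6]
Position of 4: index 3; position of 6: index 6
New edge 4->6: forward
Forward edge: respects the existing order. Still a DAG, same toposort still valid.
Still a DAG? yes

Answer: yes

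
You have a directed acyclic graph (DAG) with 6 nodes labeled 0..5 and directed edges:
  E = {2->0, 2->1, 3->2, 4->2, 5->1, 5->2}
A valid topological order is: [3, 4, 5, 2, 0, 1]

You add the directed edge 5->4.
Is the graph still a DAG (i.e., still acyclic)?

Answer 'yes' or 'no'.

Answer: yes

Derivation:
Given toposort: [3, 4, 5, 2, 0, 1]
Position of 5: index 2; position of 4: index 1
New edge 5->4: backward (u after v in old order)
Backward edge: old toposort is now invalid. Check if this creates a cycle.
Does 4 already reach 5? Reachable from 4: [0, 1, 2, 4]. NO -> still a DAG (reorder needed).
Still a DAG? yes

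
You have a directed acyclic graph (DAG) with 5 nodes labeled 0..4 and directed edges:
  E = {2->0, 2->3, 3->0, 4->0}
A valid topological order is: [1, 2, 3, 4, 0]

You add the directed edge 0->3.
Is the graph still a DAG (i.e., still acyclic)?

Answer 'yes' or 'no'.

Answer: no

Derivation:
Given toposort: [1, 2, 3, 4, 0]
Position of 0: index 4; position of 3: index 2
New edge 0->3: backward (u after v in old order)
Backward edge: old toposort is now invalid. Check if this creates a cycle.
Does 3 already reach 0? Reachable from 3: [0, 3]. YES -> cycle!
Still a DAG? no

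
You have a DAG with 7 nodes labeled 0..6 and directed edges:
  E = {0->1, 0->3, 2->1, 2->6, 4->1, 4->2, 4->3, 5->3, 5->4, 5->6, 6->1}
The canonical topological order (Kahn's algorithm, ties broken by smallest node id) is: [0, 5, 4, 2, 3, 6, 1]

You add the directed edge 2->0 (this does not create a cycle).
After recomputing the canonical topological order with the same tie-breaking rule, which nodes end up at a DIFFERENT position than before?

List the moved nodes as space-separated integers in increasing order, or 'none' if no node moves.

Answer: 0 2 4 5

Derivation:
Old toposort: [0, 5, 4, 2, 3, 6, 1]
Added edge 2->0
Recompute Kahn (smallest-id tiebreak):
  initial in-degrees: [1, 4, 1, 3, 1, 0, 2]
  ready (indeg=0): [5]
  pop 5: indeg[3]->2; indeg[4]->0; indeg[6]->1 | ready=[4] | order so far=[5]
  pop 4: indeg[1]->3; indeg[2]->0; indeg[3]->1 | ready=[2] | order so far=[5, 4]
  pop 2: indeg[0]->0; indeg[1]->2; indeg[6]->0 | ready=[0, 6] | order so far=[5, 4, 2]
  pop 0: indeg[1]->1; indeg[3]->0 | ready=[3, 6] | order so far=[5, 4, 2, 0]
  pop 3: no out-edges | ready=[6] | order so far=[5, 4, 2, 0, 3]
  pop 6: indeg[1]->0 | ready=[1] | order so far=[5, 4, 2, 0, 3, 6]
  pop 1: no out-edges | ready=[] | order so far=[5, 4, 2, 0, 3, 6, 1]
New canonical toposort: [5, 4, 2, 0, 3, 6, 1]
Compare positions:
  Node 0: index 0 -> 3 (moved)
  Node 1: index 6 -> 6 (same)
  Node 2: index 3 -> 2 (moved)
  Node 3: index 4 -> 4 (same)
  Node 4: index 2 -> 1 (moved)
  Node 5: index 1 -> 0 (moved)
  Node 6: index 5 -> 5 (same)
Nodes that changed position: 0 2 4 5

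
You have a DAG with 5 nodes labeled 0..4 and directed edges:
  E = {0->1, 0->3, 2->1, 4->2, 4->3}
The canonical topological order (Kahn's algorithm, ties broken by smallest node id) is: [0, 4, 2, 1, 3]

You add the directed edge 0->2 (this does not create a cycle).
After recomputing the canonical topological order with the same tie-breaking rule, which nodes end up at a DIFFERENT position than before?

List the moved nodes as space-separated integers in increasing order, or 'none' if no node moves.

Old toposort: [0, 4, 2, 1, 3]
Added edge 0->2
Recompute Kahn (smallest-id tiebreak):
  initial in-degrees: [0, 2, 2, 2, 0]
  ready (indeg=0): [0, 4]
  pop 0: indeg[1]->1; indeg[2]->1; indeg[3]->1 | ready=[4] | order so far=[0]
  pop 4: indeg[2]->0; indeg[3]->0 | ready=[2, 3] | order so far=[0, 4]
  pop 2: indeg[1]->0 | ready=[1, 3] | order so far=[0, 4, 2]
  pop 1: no out-edges | ready=[3] | order so far=[0, 4, 2, 1]
  pop 3: no out-edges | ready=[] | order so far=[0, 4, 2, 1, 3]
New canonical toposort: [0, 4, 2, 1, 3]
Compare positions:
  Node 0: index 0 -> 0 (same)
  Node 1: index 3 -> 3 (same)
  Node 2: index 2 -> 2 (same)
  Node 3: index 4 -> 4 (same)
  Node 4: index 1 -> 1 (same)
Nodes that changed position: none

Answer: none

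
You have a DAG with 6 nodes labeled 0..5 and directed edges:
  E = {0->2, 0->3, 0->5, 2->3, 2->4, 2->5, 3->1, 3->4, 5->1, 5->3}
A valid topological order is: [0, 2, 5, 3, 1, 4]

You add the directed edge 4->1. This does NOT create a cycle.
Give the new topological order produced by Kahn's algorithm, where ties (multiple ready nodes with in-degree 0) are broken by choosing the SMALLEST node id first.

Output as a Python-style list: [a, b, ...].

Answer: [0, 2, 5, 3, 4, 1]

Derivation:
Old toposort: [0, 2, 5, 3, 1, 4]
Added edge: 4->1
Position of 4 (5) > position of 1 (4). Must reorder: 4 must now come before 1.
Run Kahn's algorithm (break ties by smallest node id):
  initial in-degrees: [0, 3, 1, 3, 2, 2]
  ready (indeg=0): [0]
  pop 0: indeg[2]->0; indeg[3]->2; indeg[5]->1 | ready=[2] | order so far=[0]
  pop 2: indeg[3]->1; indeg[4]->1; indeg[5]->0 | ready=[5] | order so far=[0, 2]
  pop 5: indeg[1]->2; indeg[3]->0 | ready=[3] | order so far=[0, 2, 5]
  pop 3: indeg[1]->1; indeg[4]->0 | ready=[4] | order so far=[0, 2, 5, 3]
  pop 4: indeg[1]->0 | ready=[1] | order so far=[0, 2, 5, 3, 4]
  pop 1: no out-edges | ready=[] | order so far=[0, 2, 5, 3, 4, 1]
  Result: [0, 2, 5, 3, 4, 1]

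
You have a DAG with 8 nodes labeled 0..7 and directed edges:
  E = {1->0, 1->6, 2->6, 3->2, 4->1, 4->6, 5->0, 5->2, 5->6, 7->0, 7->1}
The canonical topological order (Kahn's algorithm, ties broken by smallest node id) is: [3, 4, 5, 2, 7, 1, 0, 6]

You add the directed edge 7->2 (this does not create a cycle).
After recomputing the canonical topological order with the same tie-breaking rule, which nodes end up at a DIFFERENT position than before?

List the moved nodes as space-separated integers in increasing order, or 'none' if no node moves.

Answer: 0 1 2 7

Derivation:
Old toposort: [3, 4, 5, 2, 7, 1, 0, 6]
Added edge 7->2
Recompute Kahn (smallest-id tiebreak):
  initial in-degrees: [3, 2, 3, 0, 0, 0, 4, 0]
  ready (indeg=0): [3, 4, 5, 7]
  pop 3: indeg[2]->2 | ready=[4, 5, 7] | order so far=[3]
  pop 4: indeg[1]->1; indeg[6]->3 | ready=[5, 7] | order so far=[3, 4]
  pop 5: indeg[0]->2; indeg[2]->1; indeg[6]->2 | ready=[7] | order so far=[3, 4, 5]
  pop 7: indeg[0]->1; indeg[1]->0; indeg[2]->0 | ready=[1, 2] | order so far=[3, 4, 5, 7]
  pop 1: indeg[0]->0; indeg[6]->1 | ready=[0, 2] | order so far=[3, 4, 5, 7, 1]
  pop 0: no out-edges | ready=[2] | order so far=[3, 4, 5, 7, 1, 0]
  pop 2: indeg[6]->0 | ready=[6] | order so far=[3, 4, 5, 7, 1, 0, 2]
  pop 6: no out-edges | ready=[] | order so far=[3, 4, 5, 7, 1, 0, 2, 6]
New canonical toposort: [3, 4, 5, 7, 1, 0, 2, 6]
Compare positions:
  Node 0: index 6 -> 5 (moved)
  Node 1: index 5 -> 4 (moved)
  Node 2: index 3 -> 6 (moved)
  Node 3: index 0 -> 0 (same)
  Node 4: index 1 -> 1 (same)
  Node 5: index 2 -> 2 (same)
  Node 6: index 7 -> 7 (same)
  Node 7: index 4 -> 3 (moved)
Nodes that changed position: 0 1 2 7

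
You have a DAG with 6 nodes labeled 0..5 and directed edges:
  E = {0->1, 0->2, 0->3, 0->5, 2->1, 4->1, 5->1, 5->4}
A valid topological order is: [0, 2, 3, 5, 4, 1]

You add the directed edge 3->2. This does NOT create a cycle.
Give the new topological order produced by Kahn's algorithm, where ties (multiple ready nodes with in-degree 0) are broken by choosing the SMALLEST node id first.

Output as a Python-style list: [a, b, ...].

Old toposort: [0, 2, 3, 5, 4, 1]
Added edge: 3->2
Position of 3 (2) > position of 2 (1). Must reorder: 3 must now come before 2.
Run Kahn's algorithm (break ties by smallest node id):
  initial in-degrees: [0, 4, 2, 1, 1, 1]
  ready (indeg=0): [0]
  pop 0: indeg[1]->3; indeg[2]->1; indeg[3]->0; indeg[5]->0 | ready=[3, 5] | order so far=[0]
  pop 3: indeg[2]->0 | ready=[2, 5] | order so far=[0, 3]
  pop 2: indeg[1]->2 | ready=[5] | order so far=[0, 3, 2]
  pop 5: indeg[1]->1; indeg[4]->0 | ready=[4] | order so far=[0, 3, 2, 5]
  pop 4: indeg[1]->0 | ready=[1] | order so far=[0, 3, 2, 5, 4]
  pop 1: no out-edges | ready=[] | order so far=[0, 3, 2, 5, 4, 1]
  Result: [0, 3, 2, 5, 4, 1]

Answer: [0, 3, 2, 5, 4, 1]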